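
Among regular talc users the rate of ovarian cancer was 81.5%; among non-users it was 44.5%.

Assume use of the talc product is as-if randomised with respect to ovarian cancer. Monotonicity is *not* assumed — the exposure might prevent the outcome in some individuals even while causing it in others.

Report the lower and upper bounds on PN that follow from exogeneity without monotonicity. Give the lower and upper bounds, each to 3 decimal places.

0.454 ≤ PN ≤ 0.681

p₁ = 0.815, p₀ = 0.445.
Under exogeneity alone the bounds on PN are max{0,(p₁−p₀)/p₁} ≤ PN ≤ min{1,(1−p₀)/p₁}.
  lower = (p₁ − p₀)/p₁ = 0.37 / 0.815 ≈ 0.4540
  upper = min{1, (1 − p₀)/p₁} = 0.555 / 0.815 ≈ 0.6810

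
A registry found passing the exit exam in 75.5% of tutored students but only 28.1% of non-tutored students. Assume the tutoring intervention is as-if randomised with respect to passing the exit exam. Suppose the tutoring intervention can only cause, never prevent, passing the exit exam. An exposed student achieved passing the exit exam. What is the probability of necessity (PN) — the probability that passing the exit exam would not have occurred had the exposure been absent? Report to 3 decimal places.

PN ≈ 0.628

p₁ = 0.755, p₀ = 0.281.
Under exogeneity and monotonicity, PN = (p₁ − p₀) / p₁.
PN = (0.755 − 0.281) / 0.755 = 0.474 / 0.755 ≈ 0.6278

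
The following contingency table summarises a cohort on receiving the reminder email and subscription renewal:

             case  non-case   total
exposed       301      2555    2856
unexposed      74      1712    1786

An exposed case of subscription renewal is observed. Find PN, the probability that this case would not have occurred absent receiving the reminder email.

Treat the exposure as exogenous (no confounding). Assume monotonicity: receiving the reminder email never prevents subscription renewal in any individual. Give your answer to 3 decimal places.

PN ≈ 0.607

p₁ = P(outcome | exposed) = 301/2856 = 0.10539
p₀ = P(outcome | unexposed) = 74/1786 = 0.041433
Under exogeneity and monotonicity, PN = (p₁ − p₀)/p₁.
PN = (0.10539 − 0.041433) / 0.10539 ≈ 0.6069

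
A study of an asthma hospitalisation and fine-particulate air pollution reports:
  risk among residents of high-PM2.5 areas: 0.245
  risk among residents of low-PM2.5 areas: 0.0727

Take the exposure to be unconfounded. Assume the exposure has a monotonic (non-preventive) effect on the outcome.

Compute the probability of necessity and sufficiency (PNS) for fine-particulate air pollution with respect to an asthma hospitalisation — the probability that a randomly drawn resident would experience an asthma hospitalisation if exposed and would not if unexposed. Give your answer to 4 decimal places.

PNS ≈ 0.1723

Let p₁ = 0.245, p₀ = 0.0727.
Under exogeneity and monotonicity, PNS = p₁ − p₀.
PNS = 0.245 − 0.0727 = 0.1723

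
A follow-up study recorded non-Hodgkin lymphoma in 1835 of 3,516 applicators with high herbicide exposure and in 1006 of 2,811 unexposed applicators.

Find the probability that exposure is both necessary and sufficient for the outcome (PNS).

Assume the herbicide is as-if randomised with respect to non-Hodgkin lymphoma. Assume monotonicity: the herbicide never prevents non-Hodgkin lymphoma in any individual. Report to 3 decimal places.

PNS ≈ 0.164

p₁ = P(outcome | exposed) = 1835/3516 = 0.5219
p₀ = P(outcome | unexposed) = 1006/2811 = 0.35788
Under exogeneity and monotonicity, PNS = p₁ − p₀.
PNS = 0.5219 − 0.35788 = 0.16402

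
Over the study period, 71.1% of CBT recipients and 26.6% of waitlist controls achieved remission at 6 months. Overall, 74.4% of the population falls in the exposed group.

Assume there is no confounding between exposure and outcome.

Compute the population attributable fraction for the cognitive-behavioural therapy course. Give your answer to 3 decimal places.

p₁ = 0.711, p₀ = 0.266.
Overall risk P(Y=1) = π·p₁ + (1−π)·p₀ = 0.744×0.711 + 0.256×0.266 = 0.59708.
Under exogeneity, PAF = [P(Y=1) − p₀] / P(Y=1).
PAF = (0.59708 − 0.266) / 0.59708 ≈ 0.5545

PAF ≈ 0.554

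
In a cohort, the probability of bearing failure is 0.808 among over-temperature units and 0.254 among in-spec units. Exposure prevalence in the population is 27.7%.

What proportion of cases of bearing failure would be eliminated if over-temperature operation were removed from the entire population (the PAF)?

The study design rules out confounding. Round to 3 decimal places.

Let p₁ = 0.808, p₀ = 0.254.
Overall risk P(Y=1) = π·p₁ + (1−π)·p₀ = 0.277×0.808 + 0.723×0.254 = 0.40746.
Under exogeneity, PAF = [P(Y=1) − p₀] / P(Y=1).
PAF = (0.40746 − 0.254) / 0.40746 ≈ 0.3766

PAF ≈ 0.377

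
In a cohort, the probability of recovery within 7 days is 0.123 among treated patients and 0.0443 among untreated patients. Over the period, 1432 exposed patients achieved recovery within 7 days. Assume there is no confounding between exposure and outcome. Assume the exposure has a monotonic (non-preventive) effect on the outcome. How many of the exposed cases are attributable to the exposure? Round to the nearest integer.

about 916 cases

Let p₁ = 0.123, p₀ = 0.0443.
PN = (p₁ − p₀)/p₁ = (0.123 − 0.0443) / 0.123 ≈ 0.63984.
Attributable cases ≈ PN × (exposed cases) = 0.63984 × 1432 ≈ 916.25.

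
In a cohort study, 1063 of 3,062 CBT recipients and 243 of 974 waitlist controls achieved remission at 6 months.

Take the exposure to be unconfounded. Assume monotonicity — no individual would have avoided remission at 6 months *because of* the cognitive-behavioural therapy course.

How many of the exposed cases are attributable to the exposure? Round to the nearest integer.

about 299 cases

p₁ = P(outcome | exposed) = 1063/3062 = 0.34716
p₀ = P(outcome | unexposed) = 243/974 = 0.24949
PN = (p₁ − p₀)/p₁ = (0.34716 − 0.24949) / 0.34716 ≈ 0.28135.
Attributable cases ≈ PN × (exposed cases) = 0.28135 × 1063 ≈ 299.07.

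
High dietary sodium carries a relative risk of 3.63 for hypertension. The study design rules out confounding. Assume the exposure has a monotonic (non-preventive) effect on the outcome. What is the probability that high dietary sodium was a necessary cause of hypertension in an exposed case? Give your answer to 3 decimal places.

Under exogeneity and monotonicity, PN = (RR − 1) / RR = 1 − 1/RR.
PN = (3.63 − 1) / 3.63 = 2.63 / 3.63 ≈ 0.7245

PN ≈ 0.725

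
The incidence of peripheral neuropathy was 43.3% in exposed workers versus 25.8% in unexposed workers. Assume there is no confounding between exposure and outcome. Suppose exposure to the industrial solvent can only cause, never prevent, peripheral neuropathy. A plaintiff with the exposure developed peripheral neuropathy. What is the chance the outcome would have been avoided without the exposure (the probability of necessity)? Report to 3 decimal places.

PN ≈ 0.404

p₁ = 0.433, p₀ = 0.258.
Under exogeneity and monotonicity, PN = (p₁ − p₀) / p₁.
PN = (0.433 − 0.258) / 0.433 = 0.175 / 0.433 ≈ 0.4042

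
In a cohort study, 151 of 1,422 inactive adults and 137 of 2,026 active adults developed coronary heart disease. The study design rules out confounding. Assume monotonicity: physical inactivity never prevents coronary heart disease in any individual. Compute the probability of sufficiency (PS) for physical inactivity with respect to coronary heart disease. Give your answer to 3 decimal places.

p₁ = P(outcome | exposed) = 151/1422 = 0.10619
p₀ = P(outcome | unexposed) = 137/2026 = 0.067621
Under exogeneity and monotonicity, PS = (p₁ − p₀) / (1 − p₀).
PS = (0.10619 − 0.067621) / (1 − 0.067621) = 0.038568 / 0.93238 ≈ 0.0414

PS ≈ 0.041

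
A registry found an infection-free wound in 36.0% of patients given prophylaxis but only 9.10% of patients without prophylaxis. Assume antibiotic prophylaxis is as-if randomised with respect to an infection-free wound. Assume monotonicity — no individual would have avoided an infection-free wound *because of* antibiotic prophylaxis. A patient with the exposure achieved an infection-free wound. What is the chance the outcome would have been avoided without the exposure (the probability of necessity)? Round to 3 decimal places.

PN ≈ 0.747

p₁ = 0.36, p₀ = 0.091.
Under exogeneity and monotonicity, PN = (p₁ − p₀) / p₁.
PN = (0.36 − 0.091) / 0.36 = 0.269 / 0.36 ≈ 0.7472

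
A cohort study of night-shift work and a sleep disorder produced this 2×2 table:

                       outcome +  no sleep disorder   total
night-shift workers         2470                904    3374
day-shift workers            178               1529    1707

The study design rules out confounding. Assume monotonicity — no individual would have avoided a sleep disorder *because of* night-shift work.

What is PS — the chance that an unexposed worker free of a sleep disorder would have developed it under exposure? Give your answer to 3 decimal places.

p₁ = P(outcome | exposed) = 2470/3374 = 0.73207
p₀ = P(outcome | unexposed) = 178/1707 = 0.10428
Under exogeneity and monotonicity, PS = (p₁ − p₀)/(1 − p₀).
PS = (0.73207 − 0.10428) / 0.89572 ≈ 0.7009

PS ≈ 0.701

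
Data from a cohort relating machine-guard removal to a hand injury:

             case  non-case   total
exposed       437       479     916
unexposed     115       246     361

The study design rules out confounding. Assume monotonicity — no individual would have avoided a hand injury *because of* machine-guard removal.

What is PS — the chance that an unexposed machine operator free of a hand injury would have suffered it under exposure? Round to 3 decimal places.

p₁ = P(outcome | exposed) = 437/916 = 0.47707
p₀ = P(outcome | unexposed) = 115/361 = 0.31856
Under exogeneity and monotonicity, PS = (p₁ − p₀)/(1 − p₀).
PS = (0.47707 − 0.31856) / 0.68144 ≈ 0.2326

PS ≈ 0.233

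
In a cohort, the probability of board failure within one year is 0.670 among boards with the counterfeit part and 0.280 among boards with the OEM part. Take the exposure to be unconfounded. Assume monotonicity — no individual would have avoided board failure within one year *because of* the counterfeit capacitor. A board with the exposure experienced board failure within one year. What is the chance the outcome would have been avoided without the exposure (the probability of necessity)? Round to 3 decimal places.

PN ≈ 0.582

Let p₁ = 0.67, p₀ = 0.28.
Under exogeneity and monotonicity, PN = (p₁ − p₀) / p₁.
PN = (0.67 − 0.28) / 0.67 = 0.39 / 0.67 ≈ 0.5821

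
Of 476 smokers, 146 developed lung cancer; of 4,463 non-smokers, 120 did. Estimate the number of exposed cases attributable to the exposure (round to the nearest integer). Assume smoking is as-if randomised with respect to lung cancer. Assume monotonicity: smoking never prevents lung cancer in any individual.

about 133 cases

p₁ = P(outcome | exposed) = 146/476 = 0.30672
p₀ = P(outcome | unexposed) = 120/4463 = 0.026888
PN = (p₁ − p₀)/p₁ = (0.30672 − 0.026888) / 0.30672 ≈ 0.91234.
Attributable cases ≈ PN × (exposed cases) = 0.91234 × 146 ≈ 133.20.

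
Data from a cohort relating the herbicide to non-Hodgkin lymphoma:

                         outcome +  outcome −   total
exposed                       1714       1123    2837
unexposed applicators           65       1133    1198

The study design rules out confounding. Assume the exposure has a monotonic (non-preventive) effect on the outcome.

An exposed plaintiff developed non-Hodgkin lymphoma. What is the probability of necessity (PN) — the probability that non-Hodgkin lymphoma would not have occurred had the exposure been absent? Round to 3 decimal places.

PN ≈ 0.910

p₁ = P(outcome | exposed) = 1714/2837 = 0.60416
p₀ = P(outcome | unexposed) = 65/1198 = 0.054257
Under exogeneity and monotonicity, PN = (p₁ − p₀) / p₁.
PN = (0.60416 − 0.054257) / 0.60416 = 0.5499 / 0.60416 ≈ 0.9102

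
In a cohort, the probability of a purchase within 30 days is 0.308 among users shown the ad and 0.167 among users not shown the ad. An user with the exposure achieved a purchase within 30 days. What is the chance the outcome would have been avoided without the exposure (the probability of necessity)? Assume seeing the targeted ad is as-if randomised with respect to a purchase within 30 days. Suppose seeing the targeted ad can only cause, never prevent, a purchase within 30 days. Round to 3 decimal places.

Let p₁ = 0.308, p₀ = 0.167.
Under exogeneity and monotonicity, PN = (p₁ − p₀) / p₁.
PN = (0.308 − 0.167) / 0.308 = 0.141 / 0.308 ≈ 0.4578

PN ≈ 0.458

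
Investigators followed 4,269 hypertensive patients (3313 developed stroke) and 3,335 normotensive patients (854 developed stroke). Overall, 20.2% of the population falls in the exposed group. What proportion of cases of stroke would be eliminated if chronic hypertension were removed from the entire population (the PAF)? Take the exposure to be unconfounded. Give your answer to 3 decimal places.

PAF ≈ 0.291

p₁ = P(outcome | exposed) = 3313/4269 = 0.77606
p₀ = P(outcome | unexposed) = 854/3335 = 0.25607
Overall risk P(Y=1) = π·p₁ + (1−π)·p₀ = 0.202×0.77606 + 0.798×0.25607 = 0.36111.
Under exogeneity, PAF = [P(Y=1) − p₀] / P(Y=1).
PAF = (0.36111 − 0.25607) / 0.36111 ≈ 0.2909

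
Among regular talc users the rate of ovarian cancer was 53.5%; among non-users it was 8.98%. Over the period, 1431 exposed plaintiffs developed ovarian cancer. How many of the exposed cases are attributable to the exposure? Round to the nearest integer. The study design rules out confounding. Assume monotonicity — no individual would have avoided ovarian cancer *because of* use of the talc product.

about 1191 cases

p₁ = 0.535, p₀ = 0.0898.
PN = (p₁ − p₀)/p₁ = (0.535 − 0.0898) / 0.535 ≈ 0.83215.
Attributable cases ≈ PN × (exposed cases) = 0.83215 × 1431 ≈ 1190.81.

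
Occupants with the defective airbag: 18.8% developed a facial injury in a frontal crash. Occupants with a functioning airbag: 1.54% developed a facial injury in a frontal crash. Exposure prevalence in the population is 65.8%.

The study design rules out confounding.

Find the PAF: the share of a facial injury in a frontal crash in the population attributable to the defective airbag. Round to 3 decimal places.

PAF ≈ 0.881

p₁ = 0.188, p₀ = 0.0154.
Overall risk P(Y=1) = π·p₁ + (1−π)·p₀ = 0.658×0.188 + 0.342×0.0154 = 0.12897.
Under exogeneity, PAF = [P(Y=1) − p₀] / P(Y=1).
PAF = (0.12897 − 0.0154) / 0.12897 ≈ 0.8806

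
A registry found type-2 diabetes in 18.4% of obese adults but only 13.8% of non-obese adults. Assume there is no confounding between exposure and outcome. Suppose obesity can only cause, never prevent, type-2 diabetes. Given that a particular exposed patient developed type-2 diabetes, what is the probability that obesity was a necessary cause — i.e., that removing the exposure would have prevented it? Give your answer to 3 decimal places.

PN ≈ 0.250

p₁ = 0.184, p₀ = 0.138.
Under exogeneity and monotonicity, PN = (p₁ − p₀) / p₁.
PN = (0.184 − 0.138) / 0.184 = 0.046 / 0.184 ≈ 0.2500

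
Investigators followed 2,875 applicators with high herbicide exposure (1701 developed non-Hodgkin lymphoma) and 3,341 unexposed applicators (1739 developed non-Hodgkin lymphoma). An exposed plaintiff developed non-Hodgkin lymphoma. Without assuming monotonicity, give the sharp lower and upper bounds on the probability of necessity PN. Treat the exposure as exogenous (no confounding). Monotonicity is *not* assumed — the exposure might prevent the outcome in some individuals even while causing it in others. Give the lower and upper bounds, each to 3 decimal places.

p₁ = P(outcome | exposed) = 1701/2875 = 0.59165
p₀ = P(outcome | unexposed) = 1739/3341 = 0.5205
Under exogeneity alone the bounds on PN are max{0,(p₁−p₀)/p₁} ≤ PN ≤ min{1,(1−p₀)/p₁}.
  lower = (p₁ − p₀)/p₁ = 0.071149 / 0.59165 ≈ 0.1203
  upper = min{1, (1 − p₀)/p₁} = 0.4795 / 0.59165 ≈ 0.8104

0.120 ≤ PN ≤ 0.810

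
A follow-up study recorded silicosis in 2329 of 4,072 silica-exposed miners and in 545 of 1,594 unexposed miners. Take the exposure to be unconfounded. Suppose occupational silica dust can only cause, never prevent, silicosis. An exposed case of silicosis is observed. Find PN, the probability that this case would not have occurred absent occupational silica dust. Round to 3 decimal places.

PN ≈ 0.402

p₁ = P(outcome | exposed) = 2329/4072 = 0.57195
p₀ = P(outcome | unexposed) = 545/1594 = 0.34191
Under exogeneity and monotonicity, PN = (p₁ − p₀) / p₁.
PN = (0.57195 − 0.34191) / 0.57195 = 0.23005 / 0.57195 ≈ 0.4022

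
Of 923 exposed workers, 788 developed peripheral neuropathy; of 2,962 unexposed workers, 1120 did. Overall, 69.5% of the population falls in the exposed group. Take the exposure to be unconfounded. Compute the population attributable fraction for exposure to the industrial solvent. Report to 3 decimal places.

PAF ≈ 0.466

p₁ = P(outcome | exposed) = 788/923 = 0.85374
p₀ = P(outcome | unexposed) = 1120/2962 = 0.37812
Overall risk P(Y=1) = π·p₁ + (1−π)·p₀ = 0.695×0.85374 + 0.305×0.37812 = 0.70868.
Under exogeneity, PAF = [P(Y=1) − p₀] / P(Y=1).
PAF = (0.70868 − 0.37812) / 0.70868 ≈ 0.4664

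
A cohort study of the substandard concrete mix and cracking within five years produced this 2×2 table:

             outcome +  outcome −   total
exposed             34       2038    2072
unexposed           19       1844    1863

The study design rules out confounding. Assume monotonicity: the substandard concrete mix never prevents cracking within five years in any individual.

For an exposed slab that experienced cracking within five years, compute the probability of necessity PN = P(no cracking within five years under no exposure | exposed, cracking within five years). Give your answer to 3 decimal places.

PN ≈ 0.378

p₁ = P(outcome | exposed) = 34/2072 = 0.016409
p₀ = P(outcome | unexposed) = 19/1863 = 0.010199
Under exogeneity and monotonicity, PN = (p₁ − p₀)/p₁.
PN = (0.016409 − 0.010199) / 0.016409 ≈ 0.3785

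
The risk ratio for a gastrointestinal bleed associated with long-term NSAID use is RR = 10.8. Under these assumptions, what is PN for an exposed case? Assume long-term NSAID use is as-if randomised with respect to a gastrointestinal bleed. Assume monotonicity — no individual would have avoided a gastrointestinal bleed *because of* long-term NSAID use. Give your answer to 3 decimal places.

PN ≈ 0.907

Under exogeneity and monotonicity, PN = (RR − 1) / RR = 1 − 1/RR.
PN = (10.8 − 1) / 10.8 = 9.8 / 10.8 ≈ 0.9074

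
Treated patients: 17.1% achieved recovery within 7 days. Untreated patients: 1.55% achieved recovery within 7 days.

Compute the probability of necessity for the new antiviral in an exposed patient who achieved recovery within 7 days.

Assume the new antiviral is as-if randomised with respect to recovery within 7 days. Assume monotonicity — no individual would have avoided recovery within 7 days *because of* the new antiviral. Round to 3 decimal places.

PN ≈ 0.909

p₁ = 0.171, p₀ = 0.0155.
Under exogeneity and monotonicity, PN = (p₁ − p₀) / p₁.
PN = (0.171 − 0.0155) / 0.171 = 0.1555 / 0.171 ≈ 0.9094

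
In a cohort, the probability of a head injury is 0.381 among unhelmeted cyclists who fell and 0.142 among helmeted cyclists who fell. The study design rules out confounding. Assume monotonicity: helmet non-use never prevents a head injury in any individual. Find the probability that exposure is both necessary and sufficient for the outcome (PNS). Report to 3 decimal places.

Let p₁ = 0.381, p₀ = 0.142.
Under exogeneity and monotonicity, PNS = p₁ − p₀.
PNS = 0.381 − 0.142 = 0.239

PNS ≈ 0.239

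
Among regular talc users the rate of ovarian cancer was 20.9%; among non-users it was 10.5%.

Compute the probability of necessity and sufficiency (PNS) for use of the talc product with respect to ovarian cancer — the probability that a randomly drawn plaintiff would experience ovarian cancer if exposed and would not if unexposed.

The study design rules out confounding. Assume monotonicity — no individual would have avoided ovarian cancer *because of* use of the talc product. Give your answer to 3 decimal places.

PNS ≈ 0.104

p₁ = 0.209, p₀ = 0.105.
Under exogeneity and monotonicity, PNS = p₁ − p₀.
PNS = 0.209 − 0.105 = 0.104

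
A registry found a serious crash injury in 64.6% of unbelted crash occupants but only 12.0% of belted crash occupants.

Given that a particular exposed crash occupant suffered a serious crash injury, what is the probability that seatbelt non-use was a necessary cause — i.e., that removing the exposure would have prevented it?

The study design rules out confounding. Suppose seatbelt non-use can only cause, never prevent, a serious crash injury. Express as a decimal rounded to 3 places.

PN ≈ 0.814

p₁ = 0.646, p₀ = 0.12.
Under exogeneity and monotonicity, PN = (p₁ − p₀) / p₁.
PN = (0.646 − 0.12) / 0.646 = 0.526 / 0.646 ≈ 0.8142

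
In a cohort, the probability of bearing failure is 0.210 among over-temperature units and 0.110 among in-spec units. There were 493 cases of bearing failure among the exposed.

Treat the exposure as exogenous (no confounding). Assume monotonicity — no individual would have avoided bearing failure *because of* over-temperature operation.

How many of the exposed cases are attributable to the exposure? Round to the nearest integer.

Let p₁ = 0.21, p₀ = 0.11.
PN = (p₁ − p₀)/p₁ = (0.21 − 0.11) / 0.21 ≈ 0.47619.
Attributable cases ≈ PN × (exposed cases) = 0.47619 × 493 ≈ 234.76.

about 235 cases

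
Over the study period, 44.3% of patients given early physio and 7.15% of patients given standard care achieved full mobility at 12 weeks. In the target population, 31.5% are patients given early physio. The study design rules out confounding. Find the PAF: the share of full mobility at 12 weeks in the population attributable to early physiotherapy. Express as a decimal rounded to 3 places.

p₁ = 0.443, p₀ = 0.0715.
Overall risk P(Y=1) = π·p₁ + (1−π)·p₀ = 0.315×0.443 + 0.685×0.0715 = 0.18852.
Under exogeneity, PAF = [P(Y=1) − p₀] / P(Y=1).
PAF = (0.18852 − 0.0715) / 0.18852 ≈ 0.6207

PAF ≈ 0.621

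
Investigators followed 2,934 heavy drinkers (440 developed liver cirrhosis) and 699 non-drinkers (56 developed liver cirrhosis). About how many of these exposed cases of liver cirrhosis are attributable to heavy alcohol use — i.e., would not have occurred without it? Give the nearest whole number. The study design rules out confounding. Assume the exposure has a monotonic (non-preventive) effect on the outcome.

p₁ = P(outcome | exposed) = 440/2934 = 0.14997
p₀ = P(outcome | unexposed) = 56/699 = 0.080114
PN = (p₁ − p₀)/p₁ = (0.14997 − 0.080114) / 0.14997 ≈ 0.46578.
Attributable cases ≈ PN × (exposed cases) = 0.46578 × 440 ≈ 204.94.

about 205 cases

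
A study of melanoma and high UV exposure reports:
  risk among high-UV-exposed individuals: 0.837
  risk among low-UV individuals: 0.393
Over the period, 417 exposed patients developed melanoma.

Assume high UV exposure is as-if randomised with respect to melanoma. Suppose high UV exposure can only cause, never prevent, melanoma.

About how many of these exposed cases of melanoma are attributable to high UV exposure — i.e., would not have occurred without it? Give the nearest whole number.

Let p₁ = 0.837, p₀ = 0.393.
PN = (p₁ − p₀)/p₁ = (0.837 − 0.393) / 0.837 ≈ 0.53047.
Attributable cases ≈ PN × (exposed cases) = 0.53047 × 417 ≈ 221.20.

about 221 cases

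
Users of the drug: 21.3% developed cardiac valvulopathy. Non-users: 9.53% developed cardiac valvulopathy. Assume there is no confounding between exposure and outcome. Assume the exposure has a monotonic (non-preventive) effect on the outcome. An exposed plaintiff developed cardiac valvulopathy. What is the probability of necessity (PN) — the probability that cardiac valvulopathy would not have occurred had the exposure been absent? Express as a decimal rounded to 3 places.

p₁ = 0.213, p₀ = 0.0953.
Under exogeneity and monotonicity, PN = (p₁ − p₀) / p₁.
PN = (0.213 − 0.0953) / 0.213 = 0.1177 / 0.213 ≈ 0.5526

PN ≈ 0.553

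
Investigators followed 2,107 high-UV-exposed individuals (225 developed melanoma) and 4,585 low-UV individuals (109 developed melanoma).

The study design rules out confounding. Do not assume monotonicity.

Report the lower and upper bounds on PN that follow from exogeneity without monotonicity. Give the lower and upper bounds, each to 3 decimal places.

0.777 ≤ PN ≤ 1.000

p₁ = P(outcome | exposed) = 225/2107 = 0.10679
p₀ = P(outcome | unexposed) = 109/4585 = 0.023773
Under exogeneity alone the bounds on PN are max{0,(p₁−p₀)/p₁} ≤ PN ≤ min{1,(1−p₀)/p₁}.
  lower = (p₁ − p₀)/p₁ = 0.083014 / 0.10679 ≈ 0.7774
  upper = min{1, (1 − p₀)/p₁} = 0.97623 / 0.10679 ≈ 9.1418 → capped at 1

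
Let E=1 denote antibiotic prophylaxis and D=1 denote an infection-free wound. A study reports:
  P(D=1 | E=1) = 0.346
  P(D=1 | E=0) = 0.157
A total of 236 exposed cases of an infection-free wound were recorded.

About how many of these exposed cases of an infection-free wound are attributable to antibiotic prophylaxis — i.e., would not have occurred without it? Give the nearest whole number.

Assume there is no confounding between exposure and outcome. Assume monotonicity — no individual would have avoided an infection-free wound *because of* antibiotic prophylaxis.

about 129 cases

Let p₁ = 0.346, p₀ = 0.157.
PN = (p₁ − p₀)/p₁ = (0.346 − 0.157) / 0.346 ≈ 0.54624.
Attributable cases ≈ PN × (exposed cases) = 0.54624 × 236 ≈ 128.91.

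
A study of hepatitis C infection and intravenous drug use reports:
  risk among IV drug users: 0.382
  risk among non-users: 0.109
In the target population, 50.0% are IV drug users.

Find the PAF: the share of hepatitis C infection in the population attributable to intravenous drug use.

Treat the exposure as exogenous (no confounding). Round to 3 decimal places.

Let p₁ = 0.382, p₀ = 0.109.
Overall risk P(Y=1) = π·p₁ + (1−π)·p₀ = 0.5×0.382 + 0.5×0.109 = 0.2455.
Under exogeneity, PAF = [P(Y=1) − p₀] / P(Y=1).
PAF = (0.2455 − 0.109) / 0.2455 ≈ 0.5560

PAF ≈ 0.556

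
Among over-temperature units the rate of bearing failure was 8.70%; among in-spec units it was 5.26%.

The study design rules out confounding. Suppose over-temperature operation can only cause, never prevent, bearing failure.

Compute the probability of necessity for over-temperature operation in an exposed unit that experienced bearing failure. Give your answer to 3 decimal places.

PN ≈ 0.395

p₁ = 0.087, p₀ = 0.0526.
Under exogeneity and monotonicity, PN = (p₁ − p₀) / p₁.
PN = (0.087 − 0.0526) / 0.087 = 0.0344 / 0.087 ≈ 0.3954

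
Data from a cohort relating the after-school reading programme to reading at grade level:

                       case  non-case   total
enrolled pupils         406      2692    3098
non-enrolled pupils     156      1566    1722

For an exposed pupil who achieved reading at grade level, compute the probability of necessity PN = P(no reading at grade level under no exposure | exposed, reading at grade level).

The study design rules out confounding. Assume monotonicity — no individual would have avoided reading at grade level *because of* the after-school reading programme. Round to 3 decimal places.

p₁ = P(outcome | exposed) = 406/3098 = 0.13105
p₀ = P(outcome | unexposed) = 156/1722 = 0.090592
Under exogeneity and monotonicity, PN = (p₁ − p₀)/p₁.
PN = (0.13105 − 0.090592) / 0.13105 ≈ 0.3087

PN ≈ 0.309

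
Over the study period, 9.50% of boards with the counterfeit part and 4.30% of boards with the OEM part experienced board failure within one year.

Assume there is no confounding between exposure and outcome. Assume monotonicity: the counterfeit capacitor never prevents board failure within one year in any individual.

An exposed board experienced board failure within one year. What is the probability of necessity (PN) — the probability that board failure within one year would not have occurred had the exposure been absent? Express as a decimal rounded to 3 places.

PN ≈ 0.547

p₁ = 0.095, p₀ = 0.043.
Under exogeneity and monotonicity, PN = (p₁ − p₀) / p₁.
PN = (0.095 − 0.043) / 0.095 = 0.052 / 0.095 ≈ 0.5474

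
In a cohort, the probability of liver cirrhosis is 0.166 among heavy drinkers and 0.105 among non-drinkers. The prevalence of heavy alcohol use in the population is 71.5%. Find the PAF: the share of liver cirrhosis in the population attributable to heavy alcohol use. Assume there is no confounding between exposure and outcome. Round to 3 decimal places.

PAF ≈ 0.293

Let p₁ = 0.166, p₀ = 0.105.
Overall risk P(Y=1) = π·p₁ + (1−π)·p₀ = 0.715×0.166 + 0.285×0.105 = 0.14861.
Under exogeneity, PAF = [P(Y=1) − p₀] / P(Y=1).
PAF = (0.14861 − 0.105) / 0.14861 ≈ 0.2935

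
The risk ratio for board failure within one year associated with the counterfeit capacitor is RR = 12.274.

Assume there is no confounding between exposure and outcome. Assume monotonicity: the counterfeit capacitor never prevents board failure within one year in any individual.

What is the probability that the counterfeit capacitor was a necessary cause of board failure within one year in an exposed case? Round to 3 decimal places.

PN ≈ 0.919

Under exogeneity and monotonicity, PN = (RR − 1) / RR = 1 − 1/RR.
PN = (12.274 − 1) / 12.274 = 11.27 / 12.274 ≈ 0.9185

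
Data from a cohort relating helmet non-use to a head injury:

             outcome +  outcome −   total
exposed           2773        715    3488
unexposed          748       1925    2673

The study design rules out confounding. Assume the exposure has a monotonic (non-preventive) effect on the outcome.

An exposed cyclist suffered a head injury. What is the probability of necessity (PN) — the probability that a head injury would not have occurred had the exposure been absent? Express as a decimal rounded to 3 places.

PN ≈ 0.648

p₁ = P(outcome | exposed) = 2773/3488 = 0.79501
p₀ = P(outcome | unexposed) = 748/2673 = 0.27984
Under exogeneity and monotonicity, PN = (p₁ − p₀) / p₁.
PN = (0.79501 − 0.27984) / 0.79501 = 0.51518 / 0.79501 ≈ 0.6480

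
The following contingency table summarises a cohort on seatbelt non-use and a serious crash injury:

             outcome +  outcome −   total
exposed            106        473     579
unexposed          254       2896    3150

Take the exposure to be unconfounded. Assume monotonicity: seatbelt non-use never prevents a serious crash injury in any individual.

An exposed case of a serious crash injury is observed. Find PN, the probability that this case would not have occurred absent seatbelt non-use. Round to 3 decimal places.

p₁ = P(outcome | exposed) = 106/579 = 0.18307
p₀ = P(outcome | unexposed) = 254/3150 = 0.080635
Under exogeneity and monotonicity, PN = (p₁ − p₀) / p₁.
PN = (0.18307 − 0.080635) / 0.18307 = 0.10244 / 0.18307 ≈ 0.5596

PN ≈ 0.560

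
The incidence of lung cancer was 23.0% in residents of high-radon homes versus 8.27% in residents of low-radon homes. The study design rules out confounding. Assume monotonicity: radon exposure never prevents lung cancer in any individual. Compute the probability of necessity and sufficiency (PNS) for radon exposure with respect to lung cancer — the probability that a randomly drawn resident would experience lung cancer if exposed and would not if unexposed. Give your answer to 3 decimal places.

PNS ≈ 0.147

p₁ = 0.23, p₀ = 0.0827.
Under exogeneity and monotonicity, PNS = p₁ − p₀.
PNS = 0.23 − 0.0827 = 0.1473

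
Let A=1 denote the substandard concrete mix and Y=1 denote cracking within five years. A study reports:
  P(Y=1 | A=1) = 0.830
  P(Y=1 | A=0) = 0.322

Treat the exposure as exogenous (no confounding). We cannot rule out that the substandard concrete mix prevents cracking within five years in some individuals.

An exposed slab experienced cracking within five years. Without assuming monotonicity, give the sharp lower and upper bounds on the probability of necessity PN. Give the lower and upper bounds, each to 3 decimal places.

0.612 ≤ PN ≤ 0.817

Let p₁ = 0.83, p₀ = 0.322.
Under exogeneity alone the bounds on PN are max{0,(p₁−p₀)/p₁} ≤ PN ≤ min{1,(1−p₀)/p₁}.
  lower = (p₁ − p₀)/p₁ = 0.508 / 0.83 ≈ 0.6120
  upper = min{1, (1 − p₀)/p₁} = 0.678 / 0.83 ≈ 0.8169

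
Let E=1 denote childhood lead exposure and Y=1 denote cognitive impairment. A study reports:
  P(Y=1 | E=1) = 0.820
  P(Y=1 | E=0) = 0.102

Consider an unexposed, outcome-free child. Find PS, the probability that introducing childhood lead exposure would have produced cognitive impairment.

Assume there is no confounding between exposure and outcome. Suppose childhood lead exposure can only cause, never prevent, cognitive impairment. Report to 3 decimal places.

PS ≈ 0.800

Let p₁ = 0.82, p₀ = 0.102.
Under exogeneity and monotonicity, PS = (p₁ − p₀) / (1 − p₀).
PS = (0.82 − 0.102) / (1 − 0.102) = 0.718 / 0.898 ≈ 0.7996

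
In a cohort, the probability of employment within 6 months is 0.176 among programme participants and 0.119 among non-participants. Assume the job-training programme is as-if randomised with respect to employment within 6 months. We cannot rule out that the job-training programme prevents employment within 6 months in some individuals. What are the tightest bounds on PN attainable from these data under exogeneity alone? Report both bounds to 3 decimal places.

Let p₁ = 0.176, p₀ = 0.119.
Under exogeneity alone the bounds on PN are max{0,(p₁−p₀)/p₁} ≤ PN ≤ min{1,(1−p₀)/p₁}.
  lower = (p₁ − p₀)/p₁ = 0.057 / 0.176 ≈ 0.3239
  upper = min{1, (1 − p₀)/p₁} = 0.881 / 0.176 ≈ 5.0057 → capped at 1

0.324 ≤ PN ≤ 1.000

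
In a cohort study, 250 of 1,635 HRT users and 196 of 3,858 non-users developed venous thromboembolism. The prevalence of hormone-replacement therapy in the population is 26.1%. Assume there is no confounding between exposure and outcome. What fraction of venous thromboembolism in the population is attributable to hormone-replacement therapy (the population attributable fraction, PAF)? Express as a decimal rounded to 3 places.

p₁ = P(outcome | exposed) = 250/1635 = 0.15291
p₀ = P(outcome | unexposed) = 196/3858 = 0.050804
Overall risk P(Y=1) = π·p₁ + (1−π)·p₀ = 0.261×0.15291 + 0.739×0.050804 = 0.077452.
Under exogeneity, PAF = [P(Y=1) − p₀] / P(Y=1).
PAF = (0.077452 − 0.050804) / 0.077452 ≈ 0.3441

PAF ≈ 0.344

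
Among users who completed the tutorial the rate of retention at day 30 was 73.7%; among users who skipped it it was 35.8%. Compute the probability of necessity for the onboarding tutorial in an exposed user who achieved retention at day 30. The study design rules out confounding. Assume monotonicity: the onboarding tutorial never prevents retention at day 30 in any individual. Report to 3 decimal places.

PN ≈ 0.514

p₁ = 0.737, p₀ = 0.358.
Under exogeneity and monotonicity, PN = (p₁ − p₀) / p₁.
PN = (0.737 − 0.358) / 0.737 = 0.379 / 0.737 ≈ 0.5142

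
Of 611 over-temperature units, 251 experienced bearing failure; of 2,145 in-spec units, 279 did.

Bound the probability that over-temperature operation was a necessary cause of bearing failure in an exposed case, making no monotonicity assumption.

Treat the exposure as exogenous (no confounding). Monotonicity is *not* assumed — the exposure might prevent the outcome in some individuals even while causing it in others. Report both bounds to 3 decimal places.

0.683 ≤ PN ≤ 1.000

p₁ = P(outcome | exposed) = 251/611 = 0.4108
p₀ = P(outcome | unexposed) = 279/2145 = 0.13007
Under exogeneity alone the bounds on PN are max{0,(p₁−p₀)/p₁} ≤ PN ≤ min{1,(1−p₀)/p₁}.
  lower = (p₁ − p₀)/p₁ = 0.28073 / 0.4108 ≈ 0.6834
  upper = min{1, (1 − p₀)/p₁} = 0.86993 / 0.4108 ≈ 2.1176 → capped at 1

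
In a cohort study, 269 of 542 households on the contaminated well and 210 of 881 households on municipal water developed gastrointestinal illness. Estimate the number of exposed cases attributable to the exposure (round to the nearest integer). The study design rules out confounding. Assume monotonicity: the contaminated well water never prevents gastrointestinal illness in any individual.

about 140 cases

p₁ = P(outcome | exposed) = 269/542 = 0.49631
p₀ = P(outcome | unexposed) = 210/881 = 0.23837
PN = (p₁ − p₀)/p₁ = (0.49631 − 0.23837) / 0.49631 ≈ 0.51972.
Attributable cases ≈ PN × (exposed cases) = 0.51972 × 269 ≈ 139.81.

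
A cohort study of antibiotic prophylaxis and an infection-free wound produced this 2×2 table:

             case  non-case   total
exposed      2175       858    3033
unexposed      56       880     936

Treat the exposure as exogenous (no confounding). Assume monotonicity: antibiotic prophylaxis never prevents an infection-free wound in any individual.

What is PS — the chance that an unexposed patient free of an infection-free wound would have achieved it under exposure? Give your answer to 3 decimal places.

PS ≈ 0.699

p₁ = P(outcome | exposed) = 2175/3033 = 0.71711
p₀ = P(outcome | unexposed) = 56/936 = 0.059829
Under exogeneity and monotonicity, PS = (p₁ − p₀)/(1 − p₀).
PS = (0.71711 − 0.059829) / 0.94017 ≈ 0.6991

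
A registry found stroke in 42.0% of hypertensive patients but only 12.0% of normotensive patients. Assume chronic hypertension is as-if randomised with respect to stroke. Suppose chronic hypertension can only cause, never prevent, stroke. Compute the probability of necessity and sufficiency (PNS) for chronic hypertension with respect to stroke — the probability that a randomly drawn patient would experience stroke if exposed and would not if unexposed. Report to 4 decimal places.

p₁ = 0.42, p₀ = 0.12.
Under exogeneity and monotonicity, PNS = p₁ − p₀.
PNS = 0.42 − 0.12 = 0.3

PNS ≈ 0.3000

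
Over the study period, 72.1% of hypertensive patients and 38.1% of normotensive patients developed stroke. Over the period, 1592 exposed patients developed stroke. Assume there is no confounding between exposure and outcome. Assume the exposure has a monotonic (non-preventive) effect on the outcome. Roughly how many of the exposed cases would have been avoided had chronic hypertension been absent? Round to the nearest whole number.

p₁ = 0.721, p₀ = 0.381.
PN = (p₁ − p₀)/p₁ = (0.721 − 0.381) / 0.721 ≈ 0.47157.
Attributable cases ≈ PN × (exposed cases) = 0.47157 × 1592 ≈ 750.74.

about 751 cases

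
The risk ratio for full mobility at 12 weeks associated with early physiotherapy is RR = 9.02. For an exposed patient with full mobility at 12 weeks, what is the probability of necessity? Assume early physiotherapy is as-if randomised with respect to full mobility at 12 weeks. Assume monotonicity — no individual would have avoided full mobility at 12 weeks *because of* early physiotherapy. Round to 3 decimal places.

PN ≈ 0.889

Under exogeneity and monotonicity, PN = (RR − 1) / RR = 1 − 1/RR.
PN = (9.02 − 1) / 9.02 = 8.02 / 9.02 ≈ 0.8891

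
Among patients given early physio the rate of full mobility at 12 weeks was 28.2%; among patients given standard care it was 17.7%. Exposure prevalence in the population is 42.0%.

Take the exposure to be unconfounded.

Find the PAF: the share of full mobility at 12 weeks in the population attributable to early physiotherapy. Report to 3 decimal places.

p₁ = 0.282, p₀ = 0.177.
Overall risk P(Y=1) = π·p₁ + (1−π)·p₀ = 0.42×0.282 + 0.58×0.177 = 0.2211.
Under exogeneity, PAF = [P(Y=1) − p₀] / P(Y=1).
PAF = (0.2211 − 0.177) / 0.2211 ≈ 0.1995

PAF ≈ 0.199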